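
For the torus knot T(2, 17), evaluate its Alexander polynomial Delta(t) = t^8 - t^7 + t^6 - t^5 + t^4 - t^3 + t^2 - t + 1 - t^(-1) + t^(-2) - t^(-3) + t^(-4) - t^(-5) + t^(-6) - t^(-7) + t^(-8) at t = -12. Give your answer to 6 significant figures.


Substituting t = -12 into Delta(t) = t^8 - t^7 + t^6 - t^5 + t^4 - t^3 + t^2 - t + 1 - t^(-1) + t^(-2) - t^(-3) + t^(-4) - t^(-5) + t^(-6) - t^(-7) + t^(-8):
Term values: (429981696) + (35831808) + (2985984) + (248832) + (20736) + (1728) + (144) + (12) + (1) + (0.0833333) + (0.00694444) + (0.000578704) + (4.82253e-05) + (4.01878e-06) + (3.34898e-07) + (2.79082e-08) + (2.32568e-09)
Sum = 469070941.1
Rounded to 6 significant figures: 4.69071e+08

4.69071e+08


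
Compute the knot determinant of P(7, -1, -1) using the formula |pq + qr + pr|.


Step 1: Compute pq + qr + pr.
pq = 7*(-1) = -7
qr = (-1)*(-1) = 1
pr = 7*(-1) = -7
pq + qr + pr = -7 + 1 + (-7) = -13
Step 2: Take absolute value.
det(P(7,-1,-1)) = |-13| = 13

13


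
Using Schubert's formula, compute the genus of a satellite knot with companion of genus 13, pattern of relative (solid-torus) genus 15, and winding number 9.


Schubert: g(satellite) = g_rel(pattern) + |winding| * g(companion),
where g_rel(pattern) is the genus of the pattern relative to the solid torus.
= 15 + 9 * 13
= 15 + 117 = 132

132


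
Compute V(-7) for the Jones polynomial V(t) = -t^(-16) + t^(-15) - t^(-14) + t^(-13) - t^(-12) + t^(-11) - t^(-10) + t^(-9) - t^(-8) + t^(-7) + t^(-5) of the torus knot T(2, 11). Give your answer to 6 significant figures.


Substituting t = -7 into V(t) = -t^(-16) + t^(-15) - t^(-14) + t^(-13) - t^(-12) + t^(-11) - t^(-10) + t^(-9) - t^(-8) + t^(-7) + t^(-5):
  (-)t^(-16) = -3.00906e-14
  (+)t^(-15) = -2.10634e-13
  (-)t^(-14) = -1.47444e-12
  (+)t^(-13) = -1.03211e-11
  (-)t^(-12) = -7.22476e-11
  (+)t^(-11) = -5.05733e-10
  (-)t^(-10) = -3.54013e-09
  (+)t^(-9) = -2.47809e-08
  (-)t^(-8) = -1.73467e-07
  (+)t^(-7) = -1.21427e-06
  (+)t^(-5) = -5.9499e-05
Sum = (-3.00906e-14) + (-2.10634e-13) + (-1.47444e-12) + (-1.03211e-11) + (-7.22476e-11) + (-5.05733e-10) + (-3.54013e-09) + (-2.47809e-08) + (-1.73467e-07) + (-1.21427e-06) + (-5.9499e-05)
= -6.091566155e-05
Rounded to 6 significant figures: -6.09157e-05

-6.09157e-05


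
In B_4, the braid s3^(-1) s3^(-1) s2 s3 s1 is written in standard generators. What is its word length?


The word length counts the number of generators (including inverses).
Listing each generator: s3^(-1), s3^(-1), s2, s3, s1
There are 5 generators in this braid word.

5


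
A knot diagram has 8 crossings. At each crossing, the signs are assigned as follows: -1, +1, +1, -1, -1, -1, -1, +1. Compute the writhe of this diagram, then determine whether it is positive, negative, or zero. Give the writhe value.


Step 1: Count positive crossings (+1).
Positive crossings: 3
Step 2: Count negative crossings (-1).
Negative crossings: 5
Step 3: Writhe = (positive) - (negative)
w = 3 - 5 = -2
Step 4: |w| = 2, and w is negative

-2


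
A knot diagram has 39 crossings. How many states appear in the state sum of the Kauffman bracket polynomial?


Each crossing contributes 2 choices (A-smoothing or B-smoothing).
Total states = 2^39 = 549755813888

549755813888


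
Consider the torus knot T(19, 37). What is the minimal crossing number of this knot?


For a torus knot T(p, q) with gcd(p,q)=1,
the crossing number is min(p*(q-1), q*(p-1)).
p*(q-1) = 19*36 = 684
q*(p-1) = 37*18 = 666
min(684, 666) = 666

666


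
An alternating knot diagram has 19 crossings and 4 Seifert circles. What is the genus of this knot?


For alternating knots, g = (c - s + 1)/2.
= (19 - 4 + 1)/2
= 16/2 = 8

8


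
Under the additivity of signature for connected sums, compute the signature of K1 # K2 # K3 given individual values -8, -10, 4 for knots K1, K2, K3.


The signature is additive under connected sum.
signature(K1 # K2 # K3) = (-8) + (-10) + (4)
= -14

-14


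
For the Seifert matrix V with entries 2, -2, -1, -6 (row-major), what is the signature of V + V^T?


Step 1: V + V^T = [[4, -3], [-3, -12]]
Step 2: trace = -8, det = -57
Step 3: Discriminant = (-8)^2 - 4*(-57) = 292
Step 4: Eigenvalues: 4.544, -12.544
Step 5: Signature = (# positive eigenvalues) - (# negative eigenvalues) = 0

0


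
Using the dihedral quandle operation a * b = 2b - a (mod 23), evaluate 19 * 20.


19 * 20 = 2*20 - 19 mod 23
= 40 - 19 mod 23
= 21 mod 23 = 21

21


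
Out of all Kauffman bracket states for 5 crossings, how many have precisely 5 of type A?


We choose which 5 of 5 crossings get A-smoothings.
C(5, 5) = 5! / (5! * 0!)
= 1

1


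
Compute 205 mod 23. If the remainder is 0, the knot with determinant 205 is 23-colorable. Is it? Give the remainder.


Step 1: A knot is p-colorable if and only if p divides its determinant.
Step 2: Compute 205 mod 23.
205 = 8 * 23 + 21
Step 3: 205 mod 23 = 21
Step 4: The knot is 23-colorable: no

21


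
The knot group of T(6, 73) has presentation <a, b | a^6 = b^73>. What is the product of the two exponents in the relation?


The relation is a^6 = b^73.
Product of exponents = 6 * 73
= 438

438


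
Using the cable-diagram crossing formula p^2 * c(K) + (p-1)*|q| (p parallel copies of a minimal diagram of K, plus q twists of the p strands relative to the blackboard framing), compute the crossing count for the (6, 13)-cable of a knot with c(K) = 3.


Step 1: Each of the c(K) crossings of the companion diagram becomes p*p = p^2 crossings among the p parallel strands, and each of the |q| twists s_1 s_2 ... s_(p-1) adds (p-1) crossings.
  Crossings = p^2 * c(K) + (p-1)*|q|
Step 2: = 6^2 * 3 + (6-1)*13
Step 3: = 36*3 + 5*13
Step 4: = 108 + 65 = 173

173


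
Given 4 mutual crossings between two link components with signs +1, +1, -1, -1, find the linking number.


Step 1: Count positive crossings: 2
Step 2: Count negative crossings: 2
Step 3: Sum of signs = 2 - 2 = 0
Step 4: Linking number = sum/2 = 0/2 = 0

0


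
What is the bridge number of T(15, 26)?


The bridge number of T(p,q) is min(p,q).
min(15, 26) = 15

15


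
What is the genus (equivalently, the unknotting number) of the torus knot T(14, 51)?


For a torus knot T(p,q), both the unknotting number and genus equal (p-1)(q-1)/2.
= (14-1)(51-1)/2
= 13*50/2
= 650/2 = 325

325


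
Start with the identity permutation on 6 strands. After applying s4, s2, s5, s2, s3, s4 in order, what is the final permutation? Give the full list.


Starting with identity [1, 2, 3, 4, 5, 6].
Apply generators in sequence:
  After s4: [1, 2, 3, 5, 4, 6]
  After s2: [1, 3, 2, 5, 4, 6]
  After s5: [1, 3, 2, 5, 6, 4]
  After s2: [1, 2, 3, 5, 6, 4]
  After s3: [1, 2, 5, 3, 6, 4]
  After s4: [1, 2, 5, 6, 3, 4]
Final permutation: [1, 2, 5, 6, 3, 4]

[1, 2, 5, 6, 3, 4]


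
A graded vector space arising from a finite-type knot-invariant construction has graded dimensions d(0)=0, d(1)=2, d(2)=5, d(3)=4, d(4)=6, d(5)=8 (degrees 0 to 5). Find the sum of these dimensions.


Total dimension = d(0) + d(1) + ... + d(5)
= 0 + 2 + 5 + 4 + 6 + 8
= 25

25


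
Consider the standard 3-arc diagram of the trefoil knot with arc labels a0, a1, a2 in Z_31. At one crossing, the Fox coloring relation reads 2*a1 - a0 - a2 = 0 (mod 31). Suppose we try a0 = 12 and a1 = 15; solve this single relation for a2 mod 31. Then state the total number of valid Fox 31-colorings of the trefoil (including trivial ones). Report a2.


Step 1: Apply the given crossing relation 2*a1 - a0 - a2 = 0 (mod 31).
  a2 = 2*a1 - a0 mod 31
  a2 = 2*15 - 12 mod 31
  a2 = 30 - 12 mod 31
  a2 = 18 mod 31 = 18
Step 2: The trefoil has determinant 3.
  Number of Fox p-colorings (p prime) is p^2 if p = 3, else p.
  Since 31 does not divide 3, only trivial (constant) colorings exist.
  (So the trial a0 = 12, a1 = 15 with a0 != a1 does NOT extend to a valid coloring of the whole trefoil: the other two crossing relations require 3*(a1 - a0) = 0 (mod 31), which fails.)
  Total colorings = 31
Step 3: a2 = 18, total Fox 31-colorings = 31

18


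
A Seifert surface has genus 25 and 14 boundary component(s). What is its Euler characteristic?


chi = 2 - 2g - b
= 2 - 2*25 - 14
= 2 - 50 - 14 = -62

-62


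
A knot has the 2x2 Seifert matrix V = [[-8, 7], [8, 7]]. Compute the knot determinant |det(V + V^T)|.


Step 1: Form V + V^T where V = [[-8, 7], [8, 7]]
  V^T = [[-8, 8], [7, 7]]
  V + V^T = [[-16, 15], [15, 14]]
Step 2: det(V + V^T) = (-16)*14 - 15*15
  = -224 - 225 = -449
Step 3: Knot determinant = |det(V + V^T)| = |-449| = 449

449


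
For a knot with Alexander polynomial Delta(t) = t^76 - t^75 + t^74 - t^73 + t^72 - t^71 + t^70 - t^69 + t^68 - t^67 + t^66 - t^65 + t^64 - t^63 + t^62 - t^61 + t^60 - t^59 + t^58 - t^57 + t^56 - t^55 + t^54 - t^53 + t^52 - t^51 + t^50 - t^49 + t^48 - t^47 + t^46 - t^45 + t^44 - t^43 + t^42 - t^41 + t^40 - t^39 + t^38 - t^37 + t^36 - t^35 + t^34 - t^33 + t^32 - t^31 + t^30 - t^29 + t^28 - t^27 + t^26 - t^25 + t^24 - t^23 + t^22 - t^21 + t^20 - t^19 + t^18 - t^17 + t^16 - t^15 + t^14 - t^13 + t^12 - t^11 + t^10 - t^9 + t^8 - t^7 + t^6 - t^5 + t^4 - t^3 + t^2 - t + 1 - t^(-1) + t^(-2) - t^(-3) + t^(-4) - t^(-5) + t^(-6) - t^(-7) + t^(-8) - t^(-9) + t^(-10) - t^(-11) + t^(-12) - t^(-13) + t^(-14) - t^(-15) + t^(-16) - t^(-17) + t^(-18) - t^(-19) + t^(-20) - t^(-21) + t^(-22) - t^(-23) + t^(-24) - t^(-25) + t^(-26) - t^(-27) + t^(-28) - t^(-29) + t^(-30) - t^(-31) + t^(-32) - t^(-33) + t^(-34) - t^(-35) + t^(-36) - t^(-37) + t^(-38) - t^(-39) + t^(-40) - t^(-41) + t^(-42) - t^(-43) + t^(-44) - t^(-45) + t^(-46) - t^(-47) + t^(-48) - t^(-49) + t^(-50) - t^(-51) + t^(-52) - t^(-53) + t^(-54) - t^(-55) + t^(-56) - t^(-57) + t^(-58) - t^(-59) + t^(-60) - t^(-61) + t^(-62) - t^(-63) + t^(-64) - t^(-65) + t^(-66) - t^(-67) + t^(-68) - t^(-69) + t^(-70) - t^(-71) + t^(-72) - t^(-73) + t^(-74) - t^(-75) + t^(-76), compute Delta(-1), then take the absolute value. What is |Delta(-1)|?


Step 1: The polynomial has 153 terms with alternating signs, exponents from 76 down to -76.
Step 2: Substitute t = -1. The i-th term has coefficient (-1)^i and exponent (m-i),
  so its value is (-1)^i * (-1)^(m-i) = (-1)^m = 1 for every i.
Step 3: All 153 terms equal 1, so Delta(-1) = 153 * (1) = 153
Step 4: |Delta(-1)| = 153

153


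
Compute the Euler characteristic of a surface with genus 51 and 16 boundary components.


chi = 2 - 2g - b
= 2 - 2*51 - 16
= 2 - 102 - 16 = -116

-116


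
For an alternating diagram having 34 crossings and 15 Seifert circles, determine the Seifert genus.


For alternating knots, g = (c - s + 1)/2.
= (34 - 15 + 1)/2
= 20/2 = 10

10


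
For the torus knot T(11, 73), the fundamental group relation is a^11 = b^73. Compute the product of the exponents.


The relation is a^11 = b^73.
Product of exponents = 11 * 73
= 803

803


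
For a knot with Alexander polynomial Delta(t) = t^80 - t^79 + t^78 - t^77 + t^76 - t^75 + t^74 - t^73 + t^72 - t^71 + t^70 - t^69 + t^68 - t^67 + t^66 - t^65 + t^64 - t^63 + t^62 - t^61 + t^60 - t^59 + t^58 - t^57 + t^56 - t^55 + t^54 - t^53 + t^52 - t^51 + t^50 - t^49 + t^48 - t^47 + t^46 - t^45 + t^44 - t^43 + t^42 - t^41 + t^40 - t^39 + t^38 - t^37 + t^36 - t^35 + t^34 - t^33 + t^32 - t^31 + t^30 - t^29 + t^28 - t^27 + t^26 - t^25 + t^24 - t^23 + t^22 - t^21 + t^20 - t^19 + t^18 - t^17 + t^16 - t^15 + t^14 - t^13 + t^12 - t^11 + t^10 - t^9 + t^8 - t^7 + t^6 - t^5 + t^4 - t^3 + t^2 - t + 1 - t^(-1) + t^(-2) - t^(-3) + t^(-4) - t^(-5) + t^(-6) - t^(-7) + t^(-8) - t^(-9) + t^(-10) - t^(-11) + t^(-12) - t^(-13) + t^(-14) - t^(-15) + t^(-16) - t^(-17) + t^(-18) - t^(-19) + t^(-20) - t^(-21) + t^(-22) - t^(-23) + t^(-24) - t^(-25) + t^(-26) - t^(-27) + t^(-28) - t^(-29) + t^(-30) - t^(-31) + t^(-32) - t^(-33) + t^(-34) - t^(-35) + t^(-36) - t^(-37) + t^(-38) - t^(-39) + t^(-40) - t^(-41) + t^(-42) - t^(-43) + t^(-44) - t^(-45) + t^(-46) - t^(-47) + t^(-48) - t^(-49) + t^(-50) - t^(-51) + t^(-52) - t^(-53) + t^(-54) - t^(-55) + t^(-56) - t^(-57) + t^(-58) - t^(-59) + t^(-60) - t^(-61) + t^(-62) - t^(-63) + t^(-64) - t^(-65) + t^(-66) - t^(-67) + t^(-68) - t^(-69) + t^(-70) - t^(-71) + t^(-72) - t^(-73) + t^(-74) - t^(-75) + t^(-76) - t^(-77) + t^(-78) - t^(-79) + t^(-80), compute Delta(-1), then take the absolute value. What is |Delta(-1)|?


Step 1: The polynomial has 161 terms with alternating signs, exponents from 80 down to -80.
Step 2: Substitute t = -1. The i-th term has coefficient (-1)^i and exponent (m-i),
  so its value is (-1)^i * (-1)^(m-i) = (-1)^m = 1 for every i.
Step 3: All 161 terms equal 1, so Delta(-1) = 161 * (1) = 161
Step 4: |Delta(-1)| = 161

161


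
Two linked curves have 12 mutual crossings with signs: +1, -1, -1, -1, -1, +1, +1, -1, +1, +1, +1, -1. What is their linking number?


Step 1: Count positive crossings: 6
Step 2: Count negative crossings: 6
Step 3: Sum of signs = 6 - 6 = 0
Step 4: Linking number = sum/2 = 0/2 = 0

0


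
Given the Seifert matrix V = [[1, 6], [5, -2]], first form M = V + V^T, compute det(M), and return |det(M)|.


Step 1: Form V + V^T where V = [[1, 6], [5, -2]]
  V^T = [[1, 5], [6, -2]]
  V + V^T = [[2, 11], [11, -4]]
Step 2: det(V + V^T) = 2*(-4) - 11*11
  = -8 - 121 = -129
Step 3: Knot determinant = |det(V + V^T)| = |-129| = 129

129


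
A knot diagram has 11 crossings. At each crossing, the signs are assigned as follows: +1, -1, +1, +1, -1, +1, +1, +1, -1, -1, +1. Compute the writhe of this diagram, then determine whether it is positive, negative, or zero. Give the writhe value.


Step 1: Count positive crossings (+1).
Positive crossings: 7
Step 2: Count negative crossings (-1).
Negative crossings: 4
Step 3: Writhe = (positive) - (negative)
w = 7 - 4 = 3
Step 4: |w| = 3, and w is positive

3


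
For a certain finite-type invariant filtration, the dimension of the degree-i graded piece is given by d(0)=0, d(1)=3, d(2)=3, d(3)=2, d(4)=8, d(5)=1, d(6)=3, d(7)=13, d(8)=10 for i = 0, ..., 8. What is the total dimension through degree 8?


Total dimension = d(0) + d(1) + ... + d(8)
= 0 + 3 + 3 + 2 + 8 + 1 + 3 + 13 + 10
= 43

43


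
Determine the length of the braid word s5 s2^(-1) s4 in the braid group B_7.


The word length counts the number of generators (including inverses).
Listing each generator: s5, s2^(-1), s4
There are 3 generators in this braid word.

3


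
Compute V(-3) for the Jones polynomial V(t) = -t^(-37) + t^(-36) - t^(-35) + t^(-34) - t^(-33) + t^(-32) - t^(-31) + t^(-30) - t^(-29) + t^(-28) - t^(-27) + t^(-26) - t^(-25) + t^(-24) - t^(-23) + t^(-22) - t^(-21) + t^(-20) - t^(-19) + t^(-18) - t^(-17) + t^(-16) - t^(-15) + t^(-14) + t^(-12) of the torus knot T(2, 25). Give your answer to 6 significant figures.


Substituting t = -3 into V(t) = -t^(-37) + t^(-36) - t^(-35) + t^(-34) - t^(-33) + t^(-32) - t^(-31) + t^(-30) - t^(-29) + t^(-28) - t^(-27) + t^(-26) - t^(-25) + t^(-24) - t^(-23) + t^(-22) - t^(-21) + t^(-20) - t^(-19) + t^(-18) - t^(-17) + t^(-16) - t^(-15) + t^(-14) + t^(-12):
  (-)t^(-37) = 2.22082e-18
  (+)t^(-36) = 6.66246e-18
  (-)t^(-35) = 1.99874e-17
  (+)t^(-34) = 5.99622e-17
  (-)t^(-33) = 1.79887e-16
  (+)t^(-32) = 5.3966e-16
  (-)t^(-31) = 1.61898e-15
  (+)t^(-30) = 4.85694e-15
  (-)t^(-29) = 1.45708e-14
  (+)t^(-28) = 4.37124e-14
  (-)t^(-27) = 1.31137e-13
  (+)t^(-26) = 3.93412e-13
  (-)t^(-25) = 1.18024e-12
  (+)t^(-24) = 3.54071e-12
  (-)t^(-23) = 1.06221e-11
  (+)t^(-22) = 3.18664e-11
  (-)t^(-21) = 9.55991e-11
  (+)t^(-20) = 2.86797e-10
  (-)t^(-19) = 8.60392e-10
  (+)t^(-18) = 2.58117e-09
  (-)t^(-17) = 7.74352e-09
  (+)t^(-16) = 2.32306e-08
  (-)t^(-15) = 6.96917e-08
  (+)t^(-14) = 2.09075e-07
  (+)t^(-12) = 1.88168e-06
Sum = (2.22082e-18) + (6.66246e-18) + (1.99874e-17) + (5.99622e-17) + (1.79887e-16) + (5.3966e-16) + (1.61898e-15) + (4.85694e-15) + (1.45708e-14) + (4.37124e-14) + (1.31137e-13) + (3.93412e-13) + (1.18024e-12) + (3.54071e-12) + (1.06221e-11) + (3.18664e-11) + (9.55991e-11) + (2.86797e-10) + (8.60392e-10) + (2.58117e-09) + (7.74352e-09) + (2.32306e-08) + (6.96917e-08) + (2.09075e-07) + (1.88168e-06)
= 2.19528916e-06
Rounded to 6 significant figures: 2.19529e-06

2.19529e-06


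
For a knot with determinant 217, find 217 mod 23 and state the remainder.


Step 1: A knot is p-colorable if and only if p divides its determinant.
Step 2: Compute 217 mod 23.
217 = 9 * 23 + 10
Step 3: 217 mod 23 = 10
Step 4: The knot is 23-colorable: no

10


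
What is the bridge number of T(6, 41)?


The bridge number of T(p,q) is min(p,q).
min(6, 41) = 6

6


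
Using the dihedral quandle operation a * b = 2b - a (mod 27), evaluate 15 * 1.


15 * 1 = 2*1 - 15 mod 27
= 2 - 15 mod 27
= -13 mod 27 = 14

14


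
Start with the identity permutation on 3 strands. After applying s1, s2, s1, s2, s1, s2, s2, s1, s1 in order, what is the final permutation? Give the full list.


Starting with identity [1, 2, 3].
Apply generators in sequence:
  After s1: [2, 1, 3]
  After s2: [2, 3, 1]
  After s1: [3, 2, 1]
  After s2: [3, 1, 2]
  After s1: [1, 3, 2]
  After s2: [1, 2, 3]
  After s2: [1, 3, 2]
  After s1: [3, 1, 2]
  After s1: [1, 3, 2]
Final permutation: [1, 3, 2]

[1, 3, 2]


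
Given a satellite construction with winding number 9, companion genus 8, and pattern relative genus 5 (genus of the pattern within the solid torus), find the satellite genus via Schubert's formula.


Schubert: g(satellite) = g_rel(pattern) + |winding| * g(companion),
where g_rel(pattern) is the genus of the pattern relative to the solid torus.
= 5 + 9 * 8
= 5 + 72 = 77

77


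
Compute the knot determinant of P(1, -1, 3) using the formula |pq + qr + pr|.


Step 1: Compute pq + qr + pr.
pq = 1*(-1) = -1
qr = (-1)*3 = -3
pr = 1*3 = 3
pq + qr + pr = -1 + (-3) + 3 = -1
Step 2: Take absolute value.
det(P(1,-1,3)) = |-1| = 1

1


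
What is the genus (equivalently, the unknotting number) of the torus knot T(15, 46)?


For a torus knot T(p,q), both the unknotting number and genus equal (p-1)(q-1)/2.
= (15-1)(46-1)/2
= 14*45/2
= 630/2 = 315

315


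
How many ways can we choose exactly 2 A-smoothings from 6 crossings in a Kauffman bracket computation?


We choose which 2 of 6 crossings get A-smoothings.
C(6, 2) = 6! / (2! * 4!)
= 15

15


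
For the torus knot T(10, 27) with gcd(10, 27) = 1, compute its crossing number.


For a torus knot T(p, q) with gcd(p,q)=1,
the crossing number is min(p*(q-1), q*(p-1)).
p*(q-1) = 10*26 = 260
q*(p-1) = 27*9 = 243
min(260, 243) = 243

243


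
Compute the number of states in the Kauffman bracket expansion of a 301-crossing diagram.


Each crossing contributes 2 choices (A-smoothing or B-smoothing).
Total states = 2^301 = 4074071952668972172536891376818756322102936787331872501272280898708762599526673412366794752

4074071952668972172536891376818756322102936787331872501272280898708762599526673412366794752


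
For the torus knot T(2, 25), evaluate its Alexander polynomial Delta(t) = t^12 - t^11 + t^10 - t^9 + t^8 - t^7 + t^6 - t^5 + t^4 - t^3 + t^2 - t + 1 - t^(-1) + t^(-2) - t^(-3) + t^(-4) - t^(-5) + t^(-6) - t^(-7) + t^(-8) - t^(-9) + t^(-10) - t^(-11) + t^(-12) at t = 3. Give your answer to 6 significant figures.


Substituting t = 3 into Delta(t) = t^12 - t^11 + t^10 - t^9 + t^8 - t^7 + t^6 - t^5 + t^4 - t^3 + t^2 - t + 1 - t^(-1) + t^(-2) - t^(-3) + t^(-4) - t^(-5) + t^(-6) - t^(-7) + t^(-8) - t^(-9) + t^(-10) - t^(-11) + t^(-12):
Term values: (531441) + (-177147) + (59049) + (-19683) + (6561) + (-2187) + (729) + (-243) + (81) + (-27) + (9) + (-3) + (1) + (-0.333333) + (0.111111) + (-0.037037) + (0.0123457) + (-0.00411523) + (0.00137174) + (-0.000457247) + (0.000152416) + (-5.08053e-05) + (1.69351e-05) + (-5.64503e-06) + (1.88168e-06)
Sum = 398580.75
Rounded to 6 significant figures: 398581

398581


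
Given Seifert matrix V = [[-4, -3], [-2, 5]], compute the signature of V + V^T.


Step 1: V + V^T = [[-8, -5], [-5, 10]]
Step 2: trace = 2, det = -105
Step 3: Discriminant = 2^2 - 4*(-105) = 424
Step 4: Eigenvalues: 11.2956, -9.29563
Step 5: Signature = (# positive eigenvalues) - (# negative eigenvalues) = 0

0


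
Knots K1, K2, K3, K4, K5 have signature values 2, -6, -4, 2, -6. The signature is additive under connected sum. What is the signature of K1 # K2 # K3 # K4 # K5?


The signature is additive under connected sum.
signature(K1 # K2 # K3 # K4 # K5) = (2) + (-6) + (-4) + (2) + (-6)
= -12

-12


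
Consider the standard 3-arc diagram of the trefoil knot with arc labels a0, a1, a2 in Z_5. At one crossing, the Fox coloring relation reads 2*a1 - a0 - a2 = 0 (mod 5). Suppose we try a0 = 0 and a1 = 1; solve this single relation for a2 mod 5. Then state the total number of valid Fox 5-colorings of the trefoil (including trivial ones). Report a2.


Step 1: Apply the given crossing relation 2*a1 - a0 - a2 = 0 (mod 5).
  a2 = 2*a1 - a0 mod 5
  a2 = 2*1 - 0 mod 5
  a2 = 2 - 0 mod 5
  a2 = 2 mod 5 = 2
Step 2: The trefoil has determinant 3.
  Number of Fox p-colorings (p prime) is p^2 if p = 3, else p.
  Since 5 does not divide 3, only trivial (constant) colorings exist.
  (So the trial a0 = 0, a1 = 1 with a0 != a1 does NOT extend to a valid coloring of the whole trefoil: the other two crossing relations require 3*(a1 - a0) = 0 (mod 5), which fails.)
  Total colorings = 5
Step 3: a2 = 2, total Fox 5-colorings = 5

2


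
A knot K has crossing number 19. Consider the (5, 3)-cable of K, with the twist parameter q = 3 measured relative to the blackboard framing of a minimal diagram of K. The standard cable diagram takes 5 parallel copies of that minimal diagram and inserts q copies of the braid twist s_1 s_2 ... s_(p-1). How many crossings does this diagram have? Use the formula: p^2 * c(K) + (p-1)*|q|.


Step 1: Each of the c(K) crossings of the companion diagram becomes p*p = p^2 crossings among the p parallel strands, and each of the |q| twists s_1 s_2 ... s_(p-1) adds (p-1) crossings.
  Crossings = p^2 * c(K) + (p-1)*|q|
Step 2: = 5^2 * 19 + (5-1)*3
Step 3: = 25*19 + 4*3
Step 4: = 475 + 12 = 487

487


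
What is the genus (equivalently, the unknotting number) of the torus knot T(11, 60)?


For a torus knot T(p,q), both the unknotting number and genus equal (p-1)(q-1)/2.
= (11-1)(60-1)/2
= 10*59/2
= 590/2 = 295

295


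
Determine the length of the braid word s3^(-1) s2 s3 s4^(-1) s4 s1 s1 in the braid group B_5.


The word length counts the number of generators (including inverses).
Listing each generator: s3^(-1), s2, s3, s4^(-1), s4, s1, s1
There are 7 generators in this braid word.

7


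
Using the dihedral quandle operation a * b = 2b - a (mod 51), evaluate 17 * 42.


17 * 42 = 2*42 - 17 mod 51
= 84 - 17 mod 51
= 67 mod 51 = 16

16


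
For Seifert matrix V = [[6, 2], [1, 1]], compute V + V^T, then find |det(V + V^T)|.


Step 1: Form V + V^T where V = [[6, 2], [1, 1]]
  V^T = [[6, 1], [2, 1]]
  V + V^T = [[12, 3], [3, 2]]
Step 2: det(V + V^T) = 12*2 - 3*3
  = 24 - 9 = 15
Step 3: Knot determinant = |det(V + V^T)| = |15| = 15

15


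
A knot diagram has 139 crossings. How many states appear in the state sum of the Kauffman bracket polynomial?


Each crossing contributes 2 choices (A-smoothing or B-smoothing).
Total states = 2^139 = 696898287454081973172991196020261297061888

696898287454081973172991196020261297061888


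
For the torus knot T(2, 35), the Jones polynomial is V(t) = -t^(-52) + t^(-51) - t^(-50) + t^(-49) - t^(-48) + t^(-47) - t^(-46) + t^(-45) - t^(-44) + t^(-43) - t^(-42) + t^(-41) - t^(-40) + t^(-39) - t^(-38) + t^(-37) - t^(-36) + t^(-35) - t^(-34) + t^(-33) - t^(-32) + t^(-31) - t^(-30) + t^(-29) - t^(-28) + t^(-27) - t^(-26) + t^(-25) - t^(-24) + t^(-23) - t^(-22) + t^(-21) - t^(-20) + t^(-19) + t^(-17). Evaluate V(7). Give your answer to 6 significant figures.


Substituting t = 7 into V(t) = -t^(-52) + t^(-51) - t^(-50) + t^(-49) - t^(-48) + t^(-47) - t^(-46) + t^(-45) - t^(-44) + t^(-43) - t^(-42) + t^(-41) - t^(-40) + t^(-39) - t^(-38) + t^(-37) - t^(-36) + t^(-35) - t^(-34) + t^(-33) - t^(-32) + t^(-31) - t^(-30) + t^(-29) - t^(-28) + t^(-27) - t^(-26) + t^(-25) - t^(-24) + t^(-23) - t^(-22) + t^(-21) - t^(-20) + t^(-19) + t^(-17):
  (-)t^(-52) = -1.13475e-44
  (+)t^(-51) = 7.94328e-44
  (-)t^(-50) = -5.5603e-43
  (+)t^(-49) = 3.89221e-42
  (-)t^(-48) = -2.72455e-41
  (+)t^(-47) = 1.90718e-40
  (-)t^(-46) = -1.33503e-39
  (+)t^(-45) = 9.34519e-39
  (-)t^(-44) = -6.54163e-38
  (+)t^(-43) = 4.57914e-37
  (-)t^(-42) = -3.2054e-36
  (+)t^(-41) = 2.24378e-35
  (-)t^(-40) = -1.57065e-34
  (+)t^(-39) = 1.09945e-33
  (-)t^(-38) = -7.69617e-33
  (+)t^(-37) = 5.38732e-32
  (-)t^(-36) = -3.77112e-31
  (+)t^(-35) = 2.63979e-30
  (-)t^(-34) = -1.84785e-29
  (+)t^(-33) = 1.29349e-28
  (-)t^(-32) = -9.05446e-28
  (+)t^(-31) = 6.33812e-27
  (-)t^(-30) = -4.43669e-26
  (+)t^(-29) = 3.10568e-25
  (-)t^(-28) = -2.17398e-24
  (+)t^(-27) = 1.52178e-23
  (-)t^(-26) = -1.06525e-22
  (+)t^(-25) = 7.45674e-22
  (-)t^(-24) = -5.21972e-21
  (+)t^(-23) = 3.6538e-20
  (-)t^(-22) = -2.55766e-19
  (+)t^(-21) = 1.79036e-18
  (-)t^(-20) = -1.25325e-17
  (+)t^(-19) = 8.77278e-17
  (+)t^(-17) = 4.29866e-15
Sum = (-1.13475e-44) + (7.94328e-44) + (-5.5603e-43) + (3.89221e-42) + (-2.72455e-41) + (1.90718e-40) + (-1.33503e-39) + (9.34519e-39) + (-6.54163e-38) + (4.57914e-37) + (-3.2054e-36) + (2.24378e-35) + (-1.57065e-34) + (1.09945e-33) + (-7.69617e-33) + (5.38732e-32) + (-3.77112e-31) + (2.63979e-30) + (-1.84785e-29) + (1.29349e-28) + (-9.05446e-28) + (6.33812e-27) + (-4.43669e-26) + (3.10568e-25) + (-2.17398e-24) + (1.52178e-23) + (-1.06525e-22) + (7.45674e-22) + (-5.21972e-21) + (3.6538e-20) + (-2.55766e-19) + (1.79036e-18) + (-1.25325e-17) + (8.77278e-17) + (4.29866e-15)
= 4.375424038e-15
Rounded to 6 significant figures: 4.37542e-15

4.37542e-15


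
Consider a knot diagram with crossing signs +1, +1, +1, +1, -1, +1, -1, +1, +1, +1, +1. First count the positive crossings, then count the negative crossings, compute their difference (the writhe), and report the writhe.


Step 1: Count positive crossings (+1).
Positive crossings: 9
Step 2: Count negative crossings (-1).
Negative crossings: 2
Step 3: Writhe = (positive) - (negative)
w = 9 - 2 = 7
Step 4: |w| = 7, and w is positive

7


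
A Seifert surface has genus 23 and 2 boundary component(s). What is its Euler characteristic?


chi = 2 - 2g - b
= 2 - 2*23 - 2
= 2 - 46 - 2 = -46

-46


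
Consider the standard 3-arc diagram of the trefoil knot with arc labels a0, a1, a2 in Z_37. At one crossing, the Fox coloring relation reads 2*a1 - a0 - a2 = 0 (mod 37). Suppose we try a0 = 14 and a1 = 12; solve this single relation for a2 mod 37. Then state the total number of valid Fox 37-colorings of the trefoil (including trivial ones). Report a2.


Step 1: Apply the given crossing relation 2*a1 - a0 - a2 = 0 (mod 37).
  a2 = 2*a1 - a0 mod 37
  a2 = 2*12 - 14 mod 37
  a2 = 24 - 14 mod 37
  a2 = 10 mod 37 = 10
Step 2: The trefoil has determinant 3.
  Number of Fox p-colorings (p prime) is p^2 if p = 3, else p.
  Since 37 does not divide 3, only trivial (constant) colorings exist.
  (So the trial a0 = 14, a1 = 12 with a0 != a1 does NOT extend to a valid coloring of the whole trefoil: the other two crossing relations require 3*(a1 - a0) = 0 (mod 37), which fails.)
  Total colorings = 37
Step 3: a2 = 10, total Fox 37-colorings = 37

10


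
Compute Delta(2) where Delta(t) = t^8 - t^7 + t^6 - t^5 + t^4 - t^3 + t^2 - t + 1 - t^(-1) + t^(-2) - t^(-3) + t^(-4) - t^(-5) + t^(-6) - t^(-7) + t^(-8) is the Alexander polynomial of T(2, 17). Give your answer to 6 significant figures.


Substituting t = 2 into Delta(t) = t^8 - t^7 + t^6 - t^5 + t^4 - t^3 + t^2 - t + 1 - t^(-1) + t^(-2) - t^(-3) + t^(-4) - t^(-5) + t^(-6) - t^(-7) + t^(-8):
Term values: (256) + (-128) + (64) + (-32) + (16) + (-8) + (4) + (-2) + (1) + (-0.5) + (0.25) + (-0.125) + (0.0625) + (-0.03125) + (0.015625) + (-0.0078125) + (0.00390625)
Sum = 170.6679688
Rounded to 6 significant figures: 170.668

170.668


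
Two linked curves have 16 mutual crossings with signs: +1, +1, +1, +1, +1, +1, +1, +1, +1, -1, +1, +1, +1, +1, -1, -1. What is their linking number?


Step 1: Count positive crossings: 13
Step 2: Count negative crossings: 3
Step 3: Sum of signs = 13 - 3 = 10
Step 4: Linking number = sum/2 = 10/2 = 5

5


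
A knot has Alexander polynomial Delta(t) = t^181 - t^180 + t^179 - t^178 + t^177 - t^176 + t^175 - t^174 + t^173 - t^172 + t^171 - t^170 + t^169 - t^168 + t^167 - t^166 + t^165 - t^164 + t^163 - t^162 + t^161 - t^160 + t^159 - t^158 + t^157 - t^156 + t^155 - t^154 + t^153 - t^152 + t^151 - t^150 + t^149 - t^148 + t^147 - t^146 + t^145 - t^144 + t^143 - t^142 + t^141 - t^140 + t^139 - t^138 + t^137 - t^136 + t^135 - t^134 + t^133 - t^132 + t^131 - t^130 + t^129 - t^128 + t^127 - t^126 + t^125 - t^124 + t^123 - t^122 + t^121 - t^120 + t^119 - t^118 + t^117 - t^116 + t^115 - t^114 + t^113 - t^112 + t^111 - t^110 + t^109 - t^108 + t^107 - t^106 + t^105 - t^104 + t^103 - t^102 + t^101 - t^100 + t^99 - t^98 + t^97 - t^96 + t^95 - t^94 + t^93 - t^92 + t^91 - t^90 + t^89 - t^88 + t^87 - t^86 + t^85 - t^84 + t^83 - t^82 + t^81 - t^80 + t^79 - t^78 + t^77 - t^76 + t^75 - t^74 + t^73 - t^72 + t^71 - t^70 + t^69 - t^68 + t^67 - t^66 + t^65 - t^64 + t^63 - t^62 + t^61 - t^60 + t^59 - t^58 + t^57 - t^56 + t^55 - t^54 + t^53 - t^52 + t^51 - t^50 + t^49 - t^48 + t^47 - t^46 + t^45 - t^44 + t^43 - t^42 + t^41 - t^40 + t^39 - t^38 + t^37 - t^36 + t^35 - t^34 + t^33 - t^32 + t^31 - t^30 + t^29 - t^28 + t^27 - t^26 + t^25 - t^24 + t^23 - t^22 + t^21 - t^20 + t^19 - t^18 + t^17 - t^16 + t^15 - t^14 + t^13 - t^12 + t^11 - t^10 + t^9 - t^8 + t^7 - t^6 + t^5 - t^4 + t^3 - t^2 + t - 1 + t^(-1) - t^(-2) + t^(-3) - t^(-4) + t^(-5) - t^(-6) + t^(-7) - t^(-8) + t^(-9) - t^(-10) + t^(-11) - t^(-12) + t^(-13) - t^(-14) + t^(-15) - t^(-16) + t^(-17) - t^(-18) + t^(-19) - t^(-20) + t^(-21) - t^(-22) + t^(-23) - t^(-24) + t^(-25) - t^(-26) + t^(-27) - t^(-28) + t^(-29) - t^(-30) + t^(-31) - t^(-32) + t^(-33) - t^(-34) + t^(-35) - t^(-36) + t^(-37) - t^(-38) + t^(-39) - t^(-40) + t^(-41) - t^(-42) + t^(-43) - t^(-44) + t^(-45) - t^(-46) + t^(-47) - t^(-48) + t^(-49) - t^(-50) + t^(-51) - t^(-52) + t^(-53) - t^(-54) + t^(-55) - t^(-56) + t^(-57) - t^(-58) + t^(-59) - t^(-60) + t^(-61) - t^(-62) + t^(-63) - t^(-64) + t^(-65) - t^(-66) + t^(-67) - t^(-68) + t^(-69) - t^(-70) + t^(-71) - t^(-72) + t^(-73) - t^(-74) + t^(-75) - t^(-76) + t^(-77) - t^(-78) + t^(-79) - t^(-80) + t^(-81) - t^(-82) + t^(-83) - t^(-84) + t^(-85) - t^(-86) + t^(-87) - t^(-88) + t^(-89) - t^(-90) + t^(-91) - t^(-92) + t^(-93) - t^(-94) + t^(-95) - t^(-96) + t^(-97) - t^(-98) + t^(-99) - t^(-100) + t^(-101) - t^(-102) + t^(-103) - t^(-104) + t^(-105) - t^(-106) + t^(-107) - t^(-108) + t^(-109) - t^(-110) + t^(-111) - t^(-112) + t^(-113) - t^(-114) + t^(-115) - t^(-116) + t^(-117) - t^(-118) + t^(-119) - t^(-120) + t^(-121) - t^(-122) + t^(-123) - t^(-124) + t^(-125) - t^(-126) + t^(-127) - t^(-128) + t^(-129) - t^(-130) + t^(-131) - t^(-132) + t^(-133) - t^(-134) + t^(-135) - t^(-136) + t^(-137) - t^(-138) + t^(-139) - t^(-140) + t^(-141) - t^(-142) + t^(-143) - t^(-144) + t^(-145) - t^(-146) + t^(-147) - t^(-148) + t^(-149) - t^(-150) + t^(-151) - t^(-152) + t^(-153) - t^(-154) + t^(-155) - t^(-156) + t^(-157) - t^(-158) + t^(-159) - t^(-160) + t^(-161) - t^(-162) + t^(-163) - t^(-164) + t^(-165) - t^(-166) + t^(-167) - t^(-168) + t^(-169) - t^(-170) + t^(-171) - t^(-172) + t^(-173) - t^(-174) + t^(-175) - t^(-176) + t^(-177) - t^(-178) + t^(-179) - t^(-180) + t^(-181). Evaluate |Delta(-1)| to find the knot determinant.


Step 1: The polynomial has 363 terms with alternating signs, exponents from 181 down to -181.
Step 2: Substitute t = -1. The i-th term has coefficient (-1)^i and exponent (m-i),
  so its value is (-1)^i * (-1)^(m-i) = (-1)^m = -1 for every i.
Step 3: All 363 terms equal -1, so Delta(-1) = 363 * (-1) = -363
Step 4: |Delta(-1)| = 363

363


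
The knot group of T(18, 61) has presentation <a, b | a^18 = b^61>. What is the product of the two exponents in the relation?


The relation is a^18 = b^61.
Product of exponents = 18 * 61
= 1098

1098


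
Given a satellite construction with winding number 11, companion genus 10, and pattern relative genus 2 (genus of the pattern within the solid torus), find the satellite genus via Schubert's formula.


Schubert: g(satellite) = g_rel(pattern) + |winding| * g(companion),
where g_rel(pattern) is the genus of the pattern relative to the solid torus.
= 2 + 11 * 10
= 2 + 110 = 112

112


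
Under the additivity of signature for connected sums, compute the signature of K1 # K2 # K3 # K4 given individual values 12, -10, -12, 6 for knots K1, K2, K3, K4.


The signature is additive under connected sum.
signature(K1 # K2 # K3 # K4) = (12) + (-10) + (-12) + (6)
= -4

-4


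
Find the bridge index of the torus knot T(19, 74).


The bridge number of T(p,q) is min(p,q).
min(19, 74) = 19

19


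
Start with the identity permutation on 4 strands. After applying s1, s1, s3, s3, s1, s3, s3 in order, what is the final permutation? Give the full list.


Starting with identity [1, 2, 3, 4].
Apply generators in sequence:
  After s1: [2, 1, 3, 4]
  After s1: [1, 2, 3, 4]
  After s3: [1, 2, 4, 3]
  After s3: [1, 2, 3, 4]
  After s1: [2, 1, 3, 4]
  After s3: [2, 1, 4, 3]
  After s3: [2, 1, 3, 4]
Final permutation: [2, 1, 3, 4]

[2, 1, 3, 4]


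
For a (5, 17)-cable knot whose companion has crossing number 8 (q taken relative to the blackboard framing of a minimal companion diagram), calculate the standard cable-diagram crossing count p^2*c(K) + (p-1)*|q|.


Step 1: Each of the c(K) crossings of the companion diagram becomes p*p = p^2 crossings among the p parallel strands, and each of the |q| twists s_1 s_2 ... s_(p-1) adds (p-1) crossings.
  Crossings = p^2 * c(K) + (p-1)*|q|
Step 2: = 5^2 * 8 + (5-1)*17
Step 3: = 25*8 + 4*17
Step 4: = 200 + 68 = 268

268


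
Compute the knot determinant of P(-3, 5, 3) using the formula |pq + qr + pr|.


Step 1: Compute pq + qr + pr.
pq = (-3)*5 = -15
qr = 5*3 = 15
pr = (-3)*3 = -9
pq + qr + pr = -15 + 15 + (-9) = -9
Step 2: Take absolute value.
det(P(-3,5,3)) = |-9| = 9

9


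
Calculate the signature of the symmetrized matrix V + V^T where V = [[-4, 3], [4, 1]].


Step 1: V + V^T = [[-8, 7], [7, 2]]
Step 2: trace = -6, det = -65
Step 3: Discriminant = (-6)^2 - 4*(-65) = 296
Step 4: Eigenvalues: 5.60233, -11.6023
Step 5: Signature = (# positive eigenvalues) - (# negative eigenvalues) = 0

0


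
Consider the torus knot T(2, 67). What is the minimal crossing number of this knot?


For a torus knot T(p, q) with gcd(p,q)=1,
the crossing number is min(p*(q-1), q*(p-1)).
p*(q-1) = 2*66 = 132
q*(p-1) = 67*1 = 67
min(132, 67) = 67

67


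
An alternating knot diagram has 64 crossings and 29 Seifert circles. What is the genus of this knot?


For alternating knots, g = (c - s + 1)/2.
= (64 - 29 + 1)/2
= 36/2 = 18

18


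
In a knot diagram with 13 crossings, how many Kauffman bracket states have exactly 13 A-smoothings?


We choose which 13 of 13 crossings get A-smoothings.
C(13, 13) = 13! / (13! * 0!)
= 1

1


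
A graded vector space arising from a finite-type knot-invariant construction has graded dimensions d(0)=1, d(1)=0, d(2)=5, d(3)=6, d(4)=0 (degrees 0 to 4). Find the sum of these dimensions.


Total dimension = d(0) + d(1) + ... + d(4)
= 1 + 0 + 5 + 6 + 0
= 12

12


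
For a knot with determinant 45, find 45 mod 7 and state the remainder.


Step 1: A knot is p-colorable if and only if p divides its determinant.
Step 2: Compute 45 mod 7.
45 = 6 * 7 + 3
Step 3: 45 mod 7 = 3
Step 4: The knot is 7-colorable: no

3


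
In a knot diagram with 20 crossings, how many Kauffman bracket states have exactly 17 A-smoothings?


We choose which 17 of 20 crossings get A-smoothings.
C(20, 17) = 20! / (17! * 3!)
= 1140

1140


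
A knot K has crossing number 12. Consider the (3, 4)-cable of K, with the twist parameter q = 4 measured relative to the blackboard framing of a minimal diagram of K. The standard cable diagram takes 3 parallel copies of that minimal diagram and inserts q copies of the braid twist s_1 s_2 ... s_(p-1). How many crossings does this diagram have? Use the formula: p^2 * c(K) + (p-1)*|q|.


Step 1: Each of the c(K) crossings of the companion diagram becomes p*p = p^2 crossings among the p parallel strands, and each of the |q| twists s_1 s_2 ... s_(p-1) adds (p-1) crossings.
  Crossings = p^2 * c(K) + (p-1)*|q|
Step 2: = 3^2 * 12 + (3-1)*4
Step 3: = 9*12 + 2*4
Step 4: = 108 + 8 = 116

116


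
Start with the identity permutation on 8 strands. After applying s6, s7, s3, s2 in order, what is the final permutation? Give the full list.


Starting with identity [1, 2, 3, 4, 5, 6, 7, 8].
Apply generators in sequence:
  After s6: [1, 2, 3, 4, 5, 7, 6, 8]
  After s7: [1, 2, 3, 4, 5, 7, 8, 6]
  After s3: [1, 2, 4, 3, 5, 7, 8, 6]
  After s2: [1, 4, 2, 3, 5, 7, 8, 6]
Final permutation: [1, 4, 2, 3, 5, 7, 8, 6]

[1, 4, 2, 3, 5, 7, 8, 6]


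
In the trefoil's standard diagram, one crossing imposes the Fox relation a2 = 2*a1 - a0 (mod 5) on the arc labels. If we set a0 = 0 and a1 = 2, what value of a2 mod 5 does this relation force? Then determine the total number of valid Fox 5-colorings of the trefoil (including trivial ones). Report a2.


Step 1: Apply the given crossing relation 2*a1 - a0 - a2 = 0 (mod 5).
  a2 = 2*a1 - a0 mod 5
  a2 = 2*2 - 0 mod 5
  a2 = 4 - 0 mod 5
  a2 = 4 mod 5 = 4
Step 2: The trefoil has determinant 3.
  Number of Fox p-colorings (p prime) is p^2 if p = 3, else p.
  Since 5 does not divide 3, only trivial (constant) colorings exist.
  (So the trial a0 = 0, a1 = 2 with a0 != a1 does NOT extend to a valid coloring of the whole trefoil: the other two crossing relations require 3*(a1 - a0) = 0 (mod 5), which fails.)
  Total colorings = 5
Step 3: a2 = 4, total Fox 5-colorings = 5

4


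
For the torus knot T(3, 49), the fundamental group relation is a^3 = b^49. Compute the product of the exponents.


The relation is a^3 = b^49.
Product of exponents = 3 * 49
= 147

147


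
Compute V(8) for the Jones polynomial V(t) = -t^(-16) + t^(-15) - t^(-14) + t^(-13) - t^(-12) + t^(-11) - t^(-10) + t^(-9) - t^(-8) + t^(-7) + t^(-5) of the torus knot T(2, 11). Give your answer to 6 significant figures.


Substituting t = 8 into V(t) = -t^(-16) + t^(-15) - t^(-14) + t^(-13) - t^(-12) + t^(-11) - t^(-10) + t^(-9) - t^(-8) + t^(-7) + t^(-5):
  (-)t^(-16) = -3.55271e-15
  (+)t^(-15) = 2.84217e-14
  (-)t^(-14) = -2.27374e-13
  (+)t^(-13) = 1.81899e-12
  (-)t^(-12) = -1.45519e-11
  (+)t^(-11) = 1.16415e-10
  (-)t^(-10) = -9.31323e-10
  (+)t^(-9) = 7.45058e-09
  (-)t^(-8) = -5.96046e-08
  (+)t^(-7) = 4.76837e-07
  (+)t^(-5) = 3.05176e-05
Sum = (-3.55271e-15) + (2.84217e-14) + (-2.27374e-13) + (1.81899e-12) + (-1.45519e-11) + (1.16415e-10) + (-9.31323e-10) + (7.45058e-09) + (-5.96046e-08) + (4.76837e-07) + (3.05176e-05)
= 3.094143338e-05
Rounded to 6 significant figures: 3.09414e-05

3.09414e-05


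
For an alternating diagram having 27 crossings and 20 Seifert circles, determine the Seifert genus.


For alternating knots, g = (c - s + 1)/2.
= (27 - 20 + 1)/2
= 8/2 = 4

4


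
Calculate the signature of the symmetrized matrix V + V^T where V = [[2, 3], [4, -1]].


Step 1: V + V^T = [[4, 7], [7, -2]]
Step 2: trace = 2, det = -57
Step 3: Discriminant = 2^2 - 4*(-57) = 232
Step 4: Eigenvalues: 8.61577, -6.61577
Step 5: Signature = (# positive eigenvalues) - (# negative eigenvalues) = 0

0


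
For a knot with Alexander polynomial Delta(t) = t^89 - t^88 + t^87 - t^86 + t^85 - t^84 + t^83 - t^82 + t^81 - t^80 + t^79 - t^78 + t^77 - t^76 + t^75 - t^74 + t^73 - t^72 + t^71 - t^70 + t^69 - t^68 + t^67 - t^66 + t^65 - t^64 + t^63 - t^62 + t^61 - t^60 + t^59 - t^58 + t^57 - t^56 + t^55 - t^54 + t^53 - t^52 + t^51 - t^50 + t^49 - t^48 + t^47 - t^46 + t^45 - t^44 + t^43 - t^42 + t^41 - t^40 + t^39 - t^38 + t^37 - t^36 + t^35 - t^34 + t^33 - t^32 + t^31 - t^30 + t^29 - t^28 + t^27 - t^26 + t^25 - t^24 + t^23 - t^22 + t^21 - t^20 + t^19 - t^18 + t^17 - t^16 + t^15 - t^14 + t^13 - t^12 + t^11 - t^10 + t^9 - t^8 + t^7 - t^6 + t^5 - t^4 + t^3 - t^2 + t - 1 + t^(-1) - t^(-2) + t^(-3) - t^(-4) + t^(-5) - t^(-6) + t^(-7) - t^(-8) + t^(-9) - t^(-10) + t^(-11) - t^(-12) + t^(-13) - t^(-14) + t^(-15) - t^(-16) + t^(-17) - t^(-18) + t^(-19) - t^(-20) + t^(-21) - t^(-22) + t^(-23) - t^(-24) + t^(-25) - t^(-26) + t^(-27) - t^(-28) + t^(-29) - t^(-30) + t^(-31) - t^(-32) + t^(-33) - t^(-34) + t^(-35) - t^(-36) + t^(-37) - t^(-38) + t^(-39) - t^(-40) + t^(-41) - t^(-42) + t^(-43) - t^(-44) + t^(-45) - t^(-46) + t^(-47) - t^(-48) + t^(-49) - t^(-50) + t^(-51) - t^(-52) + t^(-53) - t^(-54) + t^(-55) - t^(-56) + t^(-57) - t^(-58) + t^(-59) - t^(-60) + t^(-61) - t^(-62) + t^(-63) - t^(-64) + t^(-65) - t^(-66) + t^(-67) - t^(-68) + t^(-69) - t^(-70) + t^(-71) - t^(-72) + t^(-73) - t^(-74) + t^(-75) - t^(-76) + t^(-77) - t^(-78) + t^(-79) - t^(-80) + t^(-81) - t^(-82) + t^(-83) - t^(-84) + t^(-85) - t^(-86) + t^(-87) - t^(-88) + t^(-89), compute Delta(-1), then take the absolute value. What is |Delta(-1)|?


Step 1: The polynomial has 179 terms with alternating signs, exponents from 89 down to -89.
Step 2: Substitute t = -1. The i-th term has coefficient (-1)^i and exponent (m-i),
  so its value is (-1)^i * (-1)^(m-i) = (-1)^m = -1 for every i.
Step 3: All 179 terms equal -1, so Delta(-1) = 179 * (-1) = -179
Step 4: |Delta(-1)| = 179

179
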